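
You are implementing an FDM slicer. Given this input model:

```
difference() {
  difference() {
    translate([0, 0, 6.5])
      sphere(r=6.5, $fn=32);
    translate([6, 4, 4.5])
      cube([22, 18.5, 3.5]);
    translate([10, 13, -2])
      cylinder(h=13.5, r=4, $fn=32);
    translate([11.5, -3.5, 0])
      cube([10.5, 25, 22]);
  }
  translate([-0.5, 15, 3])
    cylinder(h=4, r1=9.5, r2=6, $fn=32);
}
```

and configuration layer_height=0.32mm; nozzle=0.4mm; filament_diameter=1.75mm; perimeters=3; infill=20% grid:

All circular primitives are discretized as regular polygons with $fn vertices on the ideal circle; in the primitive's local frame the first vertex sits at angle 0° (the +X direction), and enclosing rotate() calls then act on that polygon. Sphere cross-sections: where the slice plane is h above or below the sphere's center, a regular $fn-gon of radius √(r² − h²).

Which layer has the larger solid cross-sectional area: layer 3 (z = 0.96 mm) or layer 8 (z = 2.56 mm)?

Layer 3 (z = 0.96): the r=6.5 sphere slices to a regular 32-gon of circumradius 3.400 (√(r²−h²) with h=5.54 from center) (area = (32/2)·3.400²·sin(360°/32) = 36.08 mm²); the cube at (6, 4) is absent (z outside [4.5, 8]); the r=4 cylinder at (10, 13) contributes a regular 32-gon of circumradius 4 (area = (32/2)·4.000²·sin(360°/32) = 49.94 mm²); the cube at (11.5, -3.5) is present — its section is the full 10.5×25 rectangle (area 262.50 mm²); Subtracting the remaining from the first: starting from the r=6.5 sphere (36.08 mm²), the r=4 cylinder at (10, 13) misses the remaining region (no effect); the 10.5×25 cube at (11.5, -3.5) misses the remaining region (no effect) — area = 36.08 mm²; the cone at (-0.5, 15) is not intersected at this z (z outside [3, 7]); Subtracting the remaining from the first: none of the subtracted shapes is present at this height, so that combined region is unchanged — area = 36.08 mm². So its area = 36.08 mm². Layer 8 (z = 2.56): the r=6.5 sphere contributes a regular 32-gon of circumradius √(6.5²−3.94²) = 5.170 (area = (32/2)·5.170²·sin(360°/32) = 83.42 mm²); the cube at (6, 4) does not reach this height (z outside [4.5, 8]); the r=4 cylinder at (10, 13) contributes a regular 32-gon of circumradius 4 (area = (32/2)·4.000²·sin(360°/32) = 49.94 mm²); the 10.5×25 cube at (11.5, -3.5) contributes its full rectangle (area 262.50 mm²); Taking the first minus the rest: starting from the r=6.5 sphere (83.42 mm²), the r=4 cylinder at (10, 13) misses the remaining region (no effect); the 10.5×25 cube at (11.5, -3.5) misses the remaining region (no effect) — area = 83.42 mm²; the cone at (-0.5, 15) does not reach this height (z outside [3, 7]); Taking the first minus the rest: none of the subtracted shapes is present at this height, so that combined region is unchanged — area = 83.42 mm². So its area = 83.42 mm². Layer 8 is larger (83.42 vs 36.08 mm²).

layer 8 (z = 2.56 mm)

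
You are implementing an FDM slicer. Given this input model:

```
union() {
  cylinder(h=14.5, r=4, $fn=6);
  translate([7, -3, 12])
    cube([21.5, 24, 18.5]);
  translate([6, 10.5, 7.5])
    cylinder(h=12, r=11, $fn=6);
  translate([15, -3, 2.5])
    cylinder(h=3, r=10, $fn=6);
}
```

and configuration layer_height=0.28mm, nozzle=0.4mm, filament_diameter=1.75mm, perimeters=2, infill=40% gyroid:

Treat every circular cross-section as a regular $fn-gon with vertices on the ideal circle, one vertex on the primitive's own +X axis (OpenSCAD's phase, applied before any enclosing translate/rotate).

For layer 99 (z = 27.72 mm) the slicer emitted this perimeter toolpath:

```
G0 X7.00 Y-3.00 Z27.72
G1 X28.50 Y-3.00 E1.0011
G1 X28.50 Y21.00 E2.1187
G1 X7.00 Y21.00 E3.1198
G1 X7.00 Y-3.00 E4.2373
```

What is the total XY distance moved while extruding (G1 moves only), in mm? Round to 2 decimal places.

91.00 mm

Sum the Euclidean lengths of each G1 segment: total = 91.00 mm.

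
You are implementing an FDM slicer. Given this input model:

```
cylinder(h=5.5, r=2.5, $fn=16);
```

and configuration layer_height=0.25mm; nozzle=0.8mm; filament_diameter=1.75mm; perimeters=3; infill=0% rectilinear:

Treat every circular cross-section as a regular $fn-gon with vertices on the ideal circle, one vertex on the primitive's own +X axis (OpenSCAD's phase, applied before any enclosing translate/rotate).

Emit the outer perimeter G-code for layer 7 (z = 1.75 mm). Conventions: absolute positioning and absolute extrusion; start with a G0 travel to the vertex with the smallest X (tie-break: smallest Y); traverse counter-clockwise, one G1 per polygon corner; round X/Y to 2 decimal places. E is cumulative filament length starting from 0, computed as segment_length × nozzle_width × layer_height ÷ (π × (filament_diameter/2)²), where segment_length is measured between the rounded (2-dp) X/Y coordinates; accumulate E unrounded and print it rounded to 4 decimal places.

G0 X-2.50 Y0.00 Z1.75
G1 X-2.31 Y-0.96 E0.0814
G1 X-1.77 Y-1.77 E0.1623
G1 X-0.96 Y-2.31 E0.2433
G1 X0.00 Y-2.50 E0.3246
G1 X0.96 Y-2.31 E0.4060
G1 X1.77 Y-1.77 E0.4870
G1 X2.31 Y-0.96 E0.5679
G1 X2.50 Y0.00 E0.6493
G1 X2.31 Y0.96 E0.7307
G1 X1.77 Y1.77 E0.8116
G1 X0.96 Y2.31 E0.8925
G1 X0.00 Y2.50 E0.9739
G1 X-0.96 Y2.31 E1.0553
G1 X-1.77 Y1.77 E1.1362
G1 X-2.31 Y0.96 E1.2172
G1 X-2.50 Y0.00 E1.2986

At z = 1.75 mm: the r=2.5 cylinder contributes a regular 16-gon of circumradius 2.5. The outline is a single polygon with 16 vertices. Extrusion per mm of travel: 0.8 × 0.25 / (π × 0.875²) = 0.083150. Accumulating E over each segment gives final E = 1.2986.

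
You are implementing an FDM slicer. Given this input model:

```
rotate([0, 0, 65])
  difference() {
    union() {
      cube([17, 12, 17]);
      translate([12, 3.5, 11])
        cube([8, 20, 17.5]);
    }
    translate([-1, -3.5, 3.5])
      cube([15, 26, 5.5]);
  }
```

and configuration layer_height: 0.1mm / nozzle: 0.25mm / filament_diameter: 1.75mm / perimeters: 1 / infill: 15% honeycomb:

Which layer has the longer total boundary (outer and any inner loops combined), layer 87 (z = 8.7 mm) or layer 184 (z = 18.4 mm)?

layer 184 (z = 18.4 mm)

Layer 87 (z = 8.7): the cube (footprint 17×12) is included at this height (perimeter 58.00 mm); the cube at (12, 3.5) is absent (z outside [11, 28.5]); Combining (union): only the 17×12 cube is present, so the union is just that shape — boundary = 58.00 mm; the cube at (-1, -3.5) is present — its section is the full 15×26 rectangle (perimeter 82.00 mm); Taking the first minus the rest: starting from that combined region, the 15×26 cube at (-1, -3.5) partially overlaps it — only the 168.00 mm² overlap (of its 390.00 mm²) is removed, clipping the outline — boundary = 30.00 mm; (rotated 65° about Z; rotation is an isometry so areas/perimeters/island counts are preserved). So its perimeter = 30.00 mm. Layer 184 (z = 18.4): the cube is not intersected at this z (z outside [0, 17]); the cube at (12, 3.5) is present — its section is the full 8×20 rectangle (perimeter 56.00 mm); Merging all regions: only the 8×20 cube at (12, 3.5) is present, so the union is just that shape — boundary = 56.00 mm; the cube at (-1, -3.5) is absent (z outside [3.5, 9]); Subtracting the remaining from the first: none of the subtracted shapes is present at this height, so the result so far is unchanged — boundary = 56.00 mm; (whole slice rotated 65° about Z — lengths, areas and connectivity unchanged). So its perimeter = 56.00 mm. Layer 184 is larger (56.00 vs 30.00 mm).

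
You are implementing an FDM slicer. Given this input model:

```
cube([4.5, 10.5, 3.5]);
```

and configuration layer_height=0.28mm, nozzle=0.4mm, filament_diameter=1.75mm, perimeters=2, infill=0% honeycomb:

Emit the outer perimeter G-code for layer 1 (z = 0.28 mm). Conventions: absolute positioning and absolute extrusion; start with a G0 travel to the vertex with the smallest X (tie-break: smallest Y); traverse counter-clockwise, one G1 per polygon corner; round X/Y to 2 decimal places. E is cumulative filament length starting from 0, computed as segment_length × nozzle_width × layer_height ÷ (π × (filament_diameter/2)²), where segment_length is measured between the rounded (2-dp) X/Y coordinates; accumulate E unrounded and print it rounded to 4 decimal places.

G0 X0.00 Y0.00 Z0.28
G1 X4.50 Y0.00 E0.2095
G1 X4.50 Y10.50 E0.6985
G1 X0.00 Y10.50 E0.9080
G1 X0.00 Y0.00 E1.3969

At z = 0.28 mm: the cube is present — its section is the full 4.5×10.5 rectangle. The outline is a single polygon with 4 vertices. Extrusion per mm of travel: 0.4 × 0.28 / (π × 0.875²) = 0.046564. Accumulating E over each segment gives final E = 1.3969.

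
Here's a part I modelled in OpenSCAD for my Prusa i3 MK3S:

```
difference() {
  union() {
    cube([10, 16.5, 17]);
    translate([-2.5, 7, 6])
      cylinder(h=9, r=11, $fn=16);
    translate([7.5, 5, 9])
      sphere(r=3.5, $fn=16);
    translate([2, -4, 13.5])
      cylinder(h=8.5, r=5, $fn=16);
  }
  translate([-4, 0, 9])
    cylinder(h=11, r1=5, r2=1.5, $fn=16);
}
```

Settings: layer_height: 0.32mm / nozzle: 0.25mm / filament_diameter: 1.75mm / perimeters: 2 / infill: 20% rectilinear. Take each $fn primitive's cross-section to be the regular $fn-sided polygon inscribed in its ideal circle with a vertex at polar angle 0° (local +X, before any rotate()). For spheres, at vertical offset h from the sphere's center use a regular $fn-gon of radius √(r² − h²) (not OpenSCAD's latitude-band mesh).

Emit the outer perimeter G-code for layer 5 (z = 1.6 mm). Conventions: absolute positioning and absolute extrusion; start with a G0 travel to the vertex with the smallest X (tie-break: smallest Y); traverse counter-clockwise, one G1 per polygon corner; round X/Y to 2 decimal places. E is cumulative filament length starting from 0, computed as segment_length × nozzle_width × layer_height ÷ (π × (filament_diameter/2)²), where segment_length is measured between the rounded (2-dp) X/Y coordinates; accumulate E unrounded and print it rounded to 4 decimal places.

At z = 1.6 mm: the cube (footprint 10×16.5) is included at this height; the cylinder at (-2.5, 7) is absent (z outside [6, 15]); the sphere at (7.5, 5) is absent (|z−center|=7.400 > r=3.5); the cylinder at (2, -4) does not reach this height (z outside [13.5, 22]); Combining (union): only the 10×16.5 cube is present, so the union is just that shape — 1 connected region; the cone at (-4, 0) is absent (z outside [9, 20]); Taking the first minus the rest: none of the subtracted shapes is present at this height, so the result so far is unchanged — 1 connected region. The outline is a single polygon with 4 vertices. Extrusion per mm of travel: 0.25 × 0.32 / (π × 0.875²) = 0.033260. Accumulating E over each segment gives final E = 1.7628.

G0 X0.00 Y0.00 Z1.60
G1 X10.00 Y0.00 E0.3326
G1 X10.00 Y16.50 E0.8814
G1 X0.00 Y16.50 E1.2140
G1 X0.00 Y0.00 E1.7628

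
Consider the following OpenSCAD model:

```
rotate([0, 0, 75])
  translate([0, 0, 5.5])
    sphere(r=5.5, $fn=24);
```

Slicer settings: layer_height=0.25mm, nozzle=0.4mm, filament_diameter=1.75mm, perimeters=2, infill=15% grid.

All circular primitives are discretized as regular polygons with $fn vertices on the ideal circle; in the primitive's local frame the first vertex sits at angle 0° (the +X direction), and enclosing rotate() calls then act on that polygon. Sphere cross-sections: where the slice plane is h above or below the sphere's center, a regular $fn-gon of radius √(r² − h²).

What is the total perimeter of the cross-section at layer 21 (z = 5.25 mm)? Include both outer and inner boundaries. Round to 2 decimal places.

At z = 5.25 mm: the sphere: section is a regular 24-gon, circumradius = √(r²−h²) = √(5.5²−0.25²) = 5.494 (perimeter = 2·24·5.494·sin(180°/24) = 34.42 mm); (whole slice rotated 75° about Z — lengths, areas and connectivity unchanged). Overall, the cross-section is a single solid region. Total boundary length (outer) = 34.42 mm.

34.42 mm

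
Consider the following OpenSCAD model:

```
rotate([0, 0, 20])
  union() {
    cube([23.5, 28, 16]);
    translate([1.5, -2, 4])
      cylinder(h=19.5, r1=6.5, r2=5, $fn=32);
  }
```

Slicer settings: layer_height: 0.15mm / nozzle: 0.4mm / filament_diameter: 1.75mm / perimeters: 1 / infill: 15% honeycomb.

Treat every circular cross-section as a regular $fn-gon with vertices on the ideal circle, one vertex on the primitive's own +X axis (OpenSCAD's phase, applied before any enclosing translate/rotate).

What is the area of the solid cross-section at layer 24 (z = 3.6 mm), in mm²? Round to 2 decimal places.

At z = 3.6 mm: the cube (footprint 23.5×28) is included at this height (area 658.00 mm²); the cone at (1.5, -2) is not intersected at this z (z outside [4, 23.5]); Taking the union: only the 23.5×28 cube is present, so the union is just that shape — area = 658.00 mm²; (whole slice rotated 20° about Z — lengths, areas and connectivity unchanged). Overall, the cross-section is a single solid region. Net area = 658.00 mm².

658.00 mm²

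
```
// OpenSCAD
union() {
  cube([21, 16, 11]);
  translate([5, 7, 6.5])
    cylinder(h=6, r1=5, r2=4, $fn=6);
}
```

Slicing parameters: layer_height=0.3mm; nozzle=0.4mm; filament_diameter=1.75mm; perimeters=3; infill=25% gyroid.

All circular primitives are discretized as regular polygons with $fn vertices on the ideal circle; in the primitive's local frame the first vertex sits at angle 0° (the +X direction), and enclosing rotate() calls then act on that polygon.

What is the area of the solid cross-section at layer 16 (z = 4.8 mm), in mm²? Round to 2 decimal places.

336.00 mm²

At z = 4.8 mm: the cube is present — its section is the full 21×16 rectangle (area 336.00 mm²); the cone at (5, 7) is not intersected at this z (z outside [6.5, 12.5]); Taking the union: only the 21×16 cube is present, so the union is just that shape — area = 336.00 mm². Overall, the cross-section is a single solid region. Net area = 336.00 mm².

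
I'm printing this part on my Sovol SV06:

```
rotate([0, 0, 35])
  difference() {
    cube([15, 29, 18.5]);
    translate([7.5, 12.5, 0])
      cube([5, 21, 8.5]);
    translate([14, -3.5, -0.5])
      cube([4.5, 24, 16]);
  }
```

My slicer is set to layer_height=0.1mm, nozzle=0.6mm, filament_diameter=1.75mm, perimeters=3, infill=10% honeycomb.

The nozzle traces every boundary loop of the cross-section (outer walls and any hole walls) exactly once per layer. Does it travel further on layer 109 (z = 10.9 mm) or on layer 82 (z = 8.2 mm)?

layer 82 (z = 8.2 mm)

Layer 109 (z = 10.9): the cube is present — its section is the full 15×29 rectangle (perimeter 88.00 mm); the cube at (7.5, 12.5) does not reach this height (z outside [0, 8.5]); the 4.5×24 cube at (14, -3.5) contributes its full rectangle (perimeter 57.00 mm); Taking the first minus the rest: starting from the 15×29 cube, the 4.5×24 cube at (14, -3.5) partially overlaps it — only the 20.50 mm² overlap (of its 108.00 mm²) is removed, clipping the outline — boundary = 88.00 mm; (whole slice rotated 35° about Z — lengths, areas and connectivity unchanged). So its perimeter = 88.00 mm. Layer 82 (z = 8.2): the cube is present — its section is the full 15×29 rectangle (perimeter 88.00 mm); the cube at (7.5, 12.5) is present — its section is the full 5×21 rectangle (perimeter 52.00 mm); the 4.5×24 cube at (14, -3.5) contributes its full rectangle (perimeter 57.00 mm); Subtracting the remaining from the first: starting from the 15×29 cube, the 5×21 cube at (7.5, 12.5) partially overlaps it — only the 82.50 mm² overlap (of its 105.00 mm²) is removed, clipping the outline; the 4.5×24 cube at (14, -3.5) partially overlaps it — only the 20.50 mm² overlap (of its 108.00 mm²) is removed, clipping the outline — boundary = 121.00 mm; (whole slice rotated 35° about Z — lengths, areas and connectivity unchanged). So its perimeter = 121.00 mm. Layer 82 is larger (121.00 vs 88.00 mm).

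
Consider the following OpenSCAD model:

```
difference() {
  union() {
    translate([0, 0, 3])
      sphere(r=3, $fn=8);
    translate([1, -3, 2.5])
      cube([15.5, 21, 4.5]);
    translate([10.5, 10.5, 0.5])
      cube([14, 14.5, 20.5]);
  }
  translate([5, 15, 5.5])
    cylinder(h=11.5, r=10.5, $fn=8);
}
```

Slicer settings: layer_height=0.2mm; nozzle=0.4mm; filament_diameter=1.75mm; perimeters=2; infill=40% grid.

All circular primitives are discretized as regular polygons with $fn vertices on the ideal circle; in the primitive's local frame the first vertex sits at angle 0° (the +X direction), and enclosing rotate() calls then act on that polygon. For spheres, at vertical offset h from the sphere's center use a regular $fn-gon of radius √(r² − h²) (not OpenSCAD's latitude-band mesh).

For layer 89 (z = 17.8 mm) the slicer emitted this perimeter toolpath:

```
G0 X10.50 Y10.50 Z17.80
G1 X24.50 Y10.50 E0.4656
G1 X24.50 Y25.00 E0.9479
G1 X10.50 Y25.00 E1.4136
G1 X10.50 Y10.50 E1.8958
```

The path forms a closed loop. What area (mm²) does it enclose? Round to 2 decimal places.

Apply the shoelace formula to the sequence of (X, Y) vertices; enclosed area = 203.00 mm².

203.00 mm²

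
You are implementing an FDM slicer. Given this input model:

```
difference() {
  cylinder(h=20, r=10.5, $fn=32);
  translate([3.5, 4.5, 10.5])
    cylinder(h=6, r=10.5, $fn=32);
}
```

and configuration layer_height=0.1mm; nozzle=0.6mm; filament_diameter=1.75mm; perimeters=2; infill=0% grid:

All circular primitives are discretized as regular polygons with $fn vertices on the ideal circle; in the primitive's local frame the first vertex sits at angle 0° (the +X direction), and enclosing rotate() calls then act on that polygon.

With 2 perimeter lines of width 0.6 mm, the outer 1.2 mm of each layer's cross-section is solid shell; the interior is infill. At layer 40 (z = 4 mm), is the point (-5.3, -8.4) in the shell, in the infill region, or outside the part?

shell

At z = 4 mm: the r=10.5 cylinder gives a regular 32-gon of circumradius 10.5 (constant along its height); the cylinder at (3.5, 4.5) is not intersected at this z (z outside [10.5, 16.5]); After the difference (first − rest): none of the subtracted shapes is present at this height, so the r=10.5 cylinder is unchanged — 1 connected region. Overall, the cross-section is a single solid region. The nearest boundary edge runs (-5.83, -8.73)→(-4.02, -9.70); distance from the point to it = 0.54 mm. The point is inside the cross-section, 0.54 mm from the nearest boundary — within the 1.2 mm shell band (2 × 0.6).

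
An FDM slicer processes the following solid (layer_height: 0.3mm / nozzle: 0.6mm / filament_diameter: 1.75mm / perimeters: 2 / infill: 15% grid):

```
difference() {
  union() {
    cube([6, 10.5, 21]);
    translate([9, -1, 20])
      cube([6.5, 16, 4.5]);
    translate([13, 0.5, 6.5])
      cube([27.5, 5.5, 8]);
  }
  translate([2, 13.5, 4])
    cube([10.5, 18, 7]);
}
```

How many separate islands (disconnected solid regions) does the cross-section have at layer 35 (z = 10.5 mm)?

At z = 10.5 mm: the 6×10.5 cube contributes its full rectangle; the cube at (9, -1) does not reach this height (z outside [20, 24.5]); the 27.5×5.5 cube at (13, 0.5) contributes its full rectangle; Taking the union: the 2 present regions are separate (no shared area or edge), so areas and boundary lengths simply add and each stays a separate island — 2 connected regions; the 10.5×18 cube at (2, 13.5) contributes its full rectangle; After the difference (first − rest): starting from that combined region, the 10.5×18 cube at (2, 13.5) misses the remaining region (no effect) — 2 connected regions. Overall, the cross-section has 2 separate islands. Island count = 2.

2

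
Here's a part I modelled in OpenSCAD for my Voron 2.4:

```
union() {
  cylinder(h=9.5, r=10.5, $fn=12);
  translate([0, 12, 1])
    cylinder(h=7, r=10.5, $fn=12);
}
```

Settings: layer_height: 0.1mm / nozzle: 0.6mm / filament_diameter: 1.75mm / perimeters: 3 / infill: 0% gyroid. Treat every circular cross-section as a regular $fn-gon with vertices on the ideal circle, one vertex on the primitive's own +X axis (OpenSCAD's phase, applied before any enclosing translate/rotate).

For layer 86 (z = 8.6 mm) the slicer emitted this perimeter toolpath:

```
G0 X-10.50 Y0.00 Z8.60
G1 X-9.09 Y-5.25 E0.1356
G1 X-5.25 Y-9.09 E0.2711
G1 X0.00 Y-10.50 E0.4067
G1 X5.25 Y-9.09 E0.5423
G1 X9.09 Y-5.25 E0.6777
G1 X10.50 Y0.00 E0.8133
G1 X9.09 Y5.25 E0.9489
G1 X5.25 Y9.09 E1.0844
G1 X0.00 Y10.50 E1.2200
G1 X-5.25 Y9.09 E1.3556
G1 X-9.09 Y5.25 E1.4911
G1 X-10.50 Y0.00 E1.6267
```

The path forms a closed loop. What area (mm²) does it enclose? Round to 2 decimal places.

Apply the shoelace formula to the sequence of (X, Y) vertices; enclosed area = 330.63 mm².

330.63 mm²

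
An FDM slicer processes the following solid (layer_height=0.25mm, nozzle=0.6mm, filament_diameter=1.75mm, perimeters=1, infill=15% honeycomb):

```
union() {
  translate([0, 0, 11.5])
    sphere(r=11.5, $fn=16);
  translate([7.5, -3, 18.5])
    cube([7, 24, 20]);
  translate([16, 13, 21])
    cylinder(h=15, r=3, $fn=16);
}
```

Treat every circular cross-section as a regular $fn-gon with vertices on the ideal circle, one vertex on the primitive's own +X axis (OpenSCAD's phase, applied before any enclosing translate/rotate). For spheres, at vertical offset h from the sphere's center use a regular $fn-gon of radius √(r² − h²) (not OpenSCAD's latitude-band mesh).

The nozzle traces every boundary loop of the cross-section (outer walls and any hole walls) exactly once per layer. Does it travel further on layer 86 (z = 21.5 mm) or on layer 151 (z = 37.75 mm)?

Layer 86 (z = 21.5): the r=11.5 sphere contributes a regular 16-gon of circumradius √(11.5²−10²) = 5.679 (perimeter = 2·16·5.679·sin(180°/16) = 35.45 mm); the cube at (7.5, -3) (footprint 7×24) is included at this height (perimeter 62.00 mm); the r=3 cylinder at (16, 13) contributes a regular 16-gon of circumradius 3 (perimeter = 2·16·3.000·sin(180°/16) = 18.73 mm); Taking the union: the regions partially overlap (shared area 5.28 mm²), so the edge portions inside another operand are dropped and the merged outline is re-measured after clipping — boundary = 104.93 mm. So its perimeter = 104.93 mm. Layer 151 (z = 37.75): the sphere is not intersected at this z (|z−center|=26.250 > r=11.5); the cube at (7.5, -3) is present — its section is the full 7×24 rectangle (perimeter 62.00 mm); the cylinder at (16, 13) does not reach this height (z outside [21, 36]); Merging all regions: only the 7×24 cube at (7.5, -3) is present, so the union is just that shape — boundary = 62.00 mm. So its perimeter = 62.00 mm. Layer 86 is larger (104.93 vs 62.00 mm).

layer 86 (z = 21.5 mm)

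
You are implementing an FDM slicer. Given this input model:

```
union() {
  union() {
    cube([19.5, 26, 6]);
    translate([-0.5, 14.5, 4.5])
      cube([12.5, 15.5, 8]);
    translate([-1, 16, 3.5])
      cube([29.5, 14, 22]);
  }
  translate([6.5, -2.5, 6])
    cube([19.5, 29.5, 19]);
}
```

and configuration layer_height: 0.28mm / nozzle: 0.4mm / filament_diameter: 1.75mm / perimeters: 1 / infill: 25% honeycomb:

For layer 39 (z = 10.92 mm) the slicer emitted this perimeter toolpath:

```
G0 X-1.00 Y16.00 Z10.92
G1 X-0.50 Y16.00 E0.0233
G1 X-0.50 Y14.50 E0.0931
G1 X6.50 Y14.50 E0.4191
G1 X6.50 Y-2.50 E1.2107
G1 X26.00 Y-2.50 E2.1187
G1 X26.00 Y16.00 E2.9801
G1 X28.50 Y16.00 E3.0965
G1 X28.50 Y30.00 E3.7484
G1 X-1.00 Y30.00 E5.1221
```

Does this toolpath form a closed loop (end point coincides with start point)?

Start point (G0): (-1.00, 16.00). End point (last G1): the path does not return to the start — open.

no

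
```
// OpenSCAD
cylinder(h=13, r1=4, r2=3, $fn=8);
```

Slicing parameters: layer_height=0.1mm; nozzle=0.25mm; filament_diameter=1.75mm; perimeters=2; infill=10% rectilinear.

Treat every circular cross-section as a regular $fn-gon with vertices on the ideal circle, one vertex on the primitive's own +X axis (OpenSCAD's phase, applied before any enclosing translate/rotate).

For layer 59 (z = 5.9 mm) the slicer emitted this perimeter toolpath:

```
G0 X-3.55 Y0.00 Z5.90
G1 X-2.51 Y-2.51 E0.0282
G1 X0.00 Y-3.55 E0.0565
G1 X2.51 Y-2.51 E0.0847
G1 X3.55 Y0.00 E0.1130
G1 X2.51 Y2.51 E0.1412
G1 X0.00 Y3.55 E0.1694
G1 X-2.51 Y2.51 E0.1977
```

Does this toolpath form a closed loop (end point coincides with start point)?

Start point (G0): (-3.55, 0.00). End point (last G1): the path does not return to the start — open.

no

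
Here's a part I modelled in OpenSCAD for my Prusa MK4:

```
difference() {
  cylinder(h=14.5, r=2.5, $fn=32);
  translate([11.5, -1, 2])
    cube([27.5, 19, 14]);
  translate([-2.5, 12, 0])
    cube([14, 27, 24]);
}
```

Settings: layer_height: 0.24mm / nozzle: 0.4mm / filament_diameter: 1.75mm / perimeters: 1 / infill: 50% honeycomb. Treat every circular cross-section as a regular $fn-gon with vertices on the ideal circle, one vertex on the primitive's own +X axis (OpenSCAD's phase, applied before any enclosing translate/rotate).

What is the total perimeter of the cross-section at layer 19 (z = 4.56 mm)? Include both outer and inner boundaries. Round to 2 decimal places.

At z = 4.56 mm: the cylinder: section is a regular 32-gon, circumradius r=2.5 (perimeter = 2·32·2.500·sin(180°/32) = 15.68 mm); the 27.5×19 cube at (11.5, -1) contributes its full rectangle (perimeter 93.00 mm); the cube at (-2.5, 12) (footprint 14×27) is included at this height (perimeter 82.00 mm); After the difference (first − rest): starting from the r=2.5 cylinder, the 27.5×19 cube at (11.5, -1) misses the remaining region (no effect); the 14×27 cube at (-2.5, 12) misses the remaining region (no effect) — boundary = 15.68 mm. Overall, the cross-section is a single solid region. Total boundary length (outer) = 15.68 mm.

15.68 mm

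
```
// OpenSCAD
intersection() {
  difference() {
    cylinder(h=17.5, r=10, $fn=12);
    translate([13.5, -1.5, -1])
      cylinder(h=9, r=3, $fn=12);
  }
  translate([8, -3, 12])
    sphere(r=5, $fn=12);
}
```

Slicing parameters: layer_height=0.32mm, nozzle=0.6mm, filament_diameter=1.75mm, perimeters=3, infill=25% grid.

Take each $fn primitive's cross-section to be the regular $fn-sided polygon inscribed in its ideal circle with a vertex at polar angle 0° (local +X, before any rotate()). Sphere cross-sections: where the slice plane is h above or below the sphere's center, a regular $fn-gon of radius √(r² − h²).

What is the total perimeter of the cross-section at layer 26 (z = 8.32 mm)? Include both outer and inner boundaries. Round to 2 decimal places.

18.61 mm

At z = 8.32 mm: the r=10 cylinder gives a regular 12-gon of circumradius 10 (constant along its height) (perimeter = 2·12·10.000·sin(180°/12) = 62.12 mm); the cylinder at (13.5, -1.5) does not reach this height (z outside [-1, 8]); Taking the first minus the rest: none of the subtracted shapes is present at this height, so the r=10 cylinder is unchanged — boundary = 62.12 mm; the r=5 sphere at (8, -3) contributes a regular 12-gon of circumradius √(5²−3.68²) = 3.385 (perimeter = 2·12·3.385·sin(180°/12) = 21.03 mm); Keeping only the common overlap: the r=5 sphere at (8, -3) partially overlaps the result so far; clipping to the common part keeps 24.06 mm² — boundary = 18.61 mm. Overall, the cross-section is a single solid region. Total boundary length (outer) = 18.61 mm.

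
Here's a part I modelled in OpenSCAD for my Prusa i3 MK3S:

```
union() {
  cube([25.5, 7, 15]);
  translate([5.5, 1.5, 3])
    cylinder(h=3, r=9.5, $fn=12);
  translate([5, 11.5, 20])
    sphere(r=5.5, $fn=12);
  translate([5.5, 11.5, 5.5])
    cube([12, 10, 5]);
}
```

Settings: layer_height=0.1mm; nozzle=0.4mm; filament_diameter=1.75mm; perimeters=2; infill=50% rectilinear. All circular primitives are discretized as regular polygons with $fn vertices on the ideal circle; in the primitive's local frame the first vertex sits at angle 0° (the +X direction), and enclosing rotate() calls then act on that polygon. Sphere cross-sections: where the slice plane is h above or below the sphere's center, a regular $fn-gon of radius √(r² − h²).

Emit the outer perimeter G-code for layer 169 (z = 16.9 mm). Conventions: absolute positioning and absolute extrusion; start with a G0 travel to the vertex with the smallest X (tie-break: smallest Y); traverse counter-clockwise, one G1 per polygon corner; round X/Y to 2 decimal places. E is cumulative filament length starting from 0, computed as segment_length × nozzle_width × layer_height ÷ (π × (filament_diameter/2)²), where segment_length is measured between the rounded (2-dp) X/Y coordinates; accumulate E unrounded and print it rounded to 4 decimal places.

G0 X0.46 Y11.50 Z16.90
G1 X1.07 Y9.23 E0.0391
G1 X2.73 Y7.57 E0.0781
G1 X5.00 Y6.96 E0.1172
G1 X7.27 Y7.57 E0.1563
G1 X8.93 Y9.23 E0.1953
G1 X9.54 Y11.50 E0.2344
G1 X8.93 Y13.77 E0.2735
G1 X7.27 Y15.43 E0.3126
G1 X5.00 Y16.04 E0.3517
G1 X2.73 Y15.43 E0.3907
G1 X1.07 Y13.77 E0.4298
G1 X0.46 Y11.50 E0.4689

At z = 16.9 mm: the cube is not intersected at this z (z outside [0, 15]); the cylinder at (5.5, 1.5) does not reach this height (z outside [3, 6]); the r=5.5 sphere at (5, 11.5) contributes a regular 12-gon of circumradius √(5.5²−3.1²) = 4.543; the cube at (5.5, 11.5) is absent (z outside [5.5, 10.5]); Taking the union: only the r=5.5 sphere at (5, 11.5) is present, so the union is just that shape — 1 connected region. The outline is a single polygon with 12 vertices. Extrusion per mm of travel: 0.4 × 0.1 / (π × 0.875²) = 0.016630. Accumulating E over each segment gives final E = 0.4689.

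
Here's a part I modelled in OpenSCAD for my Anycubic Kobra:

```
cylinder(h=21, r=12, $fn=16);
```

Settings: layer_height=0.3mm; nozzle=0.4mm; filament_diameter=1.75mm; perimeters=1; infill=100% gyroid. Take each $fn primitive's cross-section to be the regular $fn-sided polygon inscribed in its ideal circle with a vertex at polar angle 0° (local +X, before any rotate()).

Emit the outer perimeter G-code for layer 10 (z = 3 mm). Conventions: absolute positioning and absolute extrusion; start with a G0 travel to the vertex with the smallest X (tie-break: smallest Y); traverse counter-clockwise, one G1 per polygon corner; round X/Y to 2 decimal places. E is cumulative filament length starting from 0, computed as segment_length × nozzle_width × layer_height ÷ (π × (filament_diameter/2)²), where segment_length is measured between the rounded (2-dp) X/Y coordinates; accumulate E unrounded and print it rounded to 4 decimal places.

At z = 3 mm: the r=12 cylinder contributes a regular 16-gon of circumradius 12. The outline is a single polygon with 16 vertices. Extrusion per mm of travel: 0.4 × 0.3 / (π × 0.875²) = 0.049890. Accumulating E over each segment gives final E = 3.7384.

G0 X-12.00 Y0.00 Z3.00
G1 X-11.09 Y-4.59 E0.2335
G1 X-8.49 Y-8.49 E0.4673
G1 X-4.59 Y-11.09 E0.7011
G1 X0.00 Y-12.00 E0.9346
G1 X4.59 Y-11.09 E1.1681
G1 X8.49 Y-8.49 E1.4019
G1 X11.09 Y-4.59 E1.6357
G1 X12.00 Y0.00 E1.8692
G1 X11.09 Y4.59 E2.1027
G1 X8.49 Y8.49 E2.3365
G1 X4.59 Y11.09 E2.5703
G1 X0.00 Y12.00 E2.8038
G1 X-4.59 Y11.09 E3.0372
G1 X-8.49 Y8.49 E3.2711
G1 X-11.09 Y4.59 E3.5049
G1 X-12.00 Y0.00 E3.7384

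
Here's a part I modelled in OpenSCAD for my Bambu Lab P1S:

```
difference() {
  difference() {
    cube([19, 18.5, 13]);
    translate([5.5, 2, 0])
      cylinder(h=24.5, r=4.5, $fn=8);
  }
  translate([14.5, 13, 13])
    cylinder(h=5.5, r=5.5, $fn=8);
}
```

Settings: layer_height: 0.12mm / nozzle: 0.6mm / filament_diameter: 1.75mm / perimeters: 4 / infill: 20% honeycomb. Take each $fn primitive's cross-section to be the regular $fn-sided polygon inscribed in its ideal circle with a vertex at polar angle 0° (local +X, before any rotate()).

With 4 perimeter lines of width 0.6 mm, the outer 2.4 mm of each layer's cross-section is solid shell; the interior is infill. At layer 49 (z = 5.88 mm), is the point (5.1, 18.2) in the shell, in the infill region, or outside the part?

shell

At z = 5.88 mm: the cube (footprint 19×18.5) is included at this height; the r=4.5 cylinder at (5.5, 2) gives a regular 8-gon of circumradius 4.5 (constant along its height); Subtracting the remaining from the first: starting from the 19×18.5 cube, the r=4.5 cylinder at (5.5, 2) partially overlaps it — only the 44.98 mm² overlap (of its 57.28 mm²) is removed, clipping the outline — 1 connected region; the cylinder at (14.5, 13) does not reach this height (z outside [13, 18.5]); After the difference (first − rest): none of the subtracted shapes is present at this height, so that combined region is unchanged — 1 connected region. Overall, the cross-section is a single solid region. The nearest boundary edge runs (0.00, 18.50)→(19.00, 18.50); distance from the point to it = 0.30 mm. The point is inside the cross-section, 0.30 mm from the nearest boundary — within the 2.4 mm shell band (4 × 0.6).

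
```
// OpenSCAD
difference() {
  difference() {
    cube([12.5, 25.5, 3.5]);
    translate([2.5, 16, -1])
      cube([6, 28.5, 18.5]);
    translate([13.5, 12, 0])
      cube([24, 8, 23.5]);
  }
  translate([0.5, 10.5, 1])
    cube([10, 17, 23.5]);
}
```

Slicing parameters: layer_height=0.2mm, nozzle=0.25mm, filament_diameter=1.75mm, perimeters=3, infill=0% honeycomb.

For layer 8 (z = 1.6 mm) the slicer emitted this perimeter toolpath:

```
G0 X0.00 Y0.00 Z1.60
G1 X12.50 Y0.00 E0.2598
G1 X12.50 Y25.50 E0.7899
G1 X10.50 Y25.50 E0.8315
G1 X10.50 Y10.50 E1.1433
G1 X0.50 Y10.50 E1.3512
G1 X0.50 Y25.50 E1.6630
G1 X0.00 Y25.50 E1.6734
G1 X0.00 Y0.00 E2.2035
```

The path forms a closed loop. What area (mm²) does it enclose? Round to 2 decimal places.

168.75 mm²

Apply the shoelace formula to the sequence of (X, Y) vertices; enclosed area = 168.75 mm².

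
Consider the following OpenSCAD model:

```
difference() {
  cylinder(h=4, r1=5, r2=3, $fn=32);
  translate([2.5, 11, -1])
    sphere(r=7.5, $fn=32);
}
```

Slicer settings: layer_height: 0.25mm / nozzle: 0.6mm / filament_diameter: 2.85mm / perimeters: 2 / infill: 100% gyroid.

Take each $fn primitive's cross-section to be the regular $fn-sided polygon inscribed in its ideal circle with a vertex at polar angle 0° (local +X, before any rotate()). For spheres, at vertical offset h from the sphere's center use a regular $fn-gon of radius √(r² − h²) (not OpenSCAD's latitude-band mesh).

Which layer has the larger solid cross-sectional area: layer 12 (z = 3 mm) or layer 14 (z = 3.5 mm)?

layer 12 (z = 3 mm)

Layer 12 (z = 3): the cone (r1=5→r2=3) has section circumradius 3.500 here — a regular 32-gon (area = (32/2)·3.500²·sin(360°/32) = 38.24 mm²); the r=7.5 sphere at (2.5, 11) contributes a regular 32-gon of circumradius √(7.5²−4²) = 6.344 (area = (32/2)·6.344²·sin(360°/32) = 125.64 mm²); Taking the first minus the rest: starting from the cone (38.24 mm²), the r=7.5 sphere at (2.5, 11) misses the remaining region (no effect) — area = 38.24 mm². So its area = 38.24 mm². Layer 14 (z = 3.5): the cone: at t=0.875 of its height the radius interpolates to r₁+(r₂−r₁)t = 3.250, giving a regular 32-gon of that circumradius (area = (32/2)·3.250²·sin(360°/32) = 32.97 mm²); the sphere at (2.5, 11): section is a regular 32-gon, circumradius = √(r²−h²) = √(7.5²−4.5²) = 6.000 (area = (32/2)·6.000²·sin(360°/32) = 112.37 mm²); Subtracting the remaining from the first: starting from the cone (32.97 mm²), the r=7.5 sphere at (2.5, 11) misses the remaining region (no effect) — area = 32.97 mm². So its area = 32.97 mm². Layer 12 is larger (38.24 vs 32.97 mm²).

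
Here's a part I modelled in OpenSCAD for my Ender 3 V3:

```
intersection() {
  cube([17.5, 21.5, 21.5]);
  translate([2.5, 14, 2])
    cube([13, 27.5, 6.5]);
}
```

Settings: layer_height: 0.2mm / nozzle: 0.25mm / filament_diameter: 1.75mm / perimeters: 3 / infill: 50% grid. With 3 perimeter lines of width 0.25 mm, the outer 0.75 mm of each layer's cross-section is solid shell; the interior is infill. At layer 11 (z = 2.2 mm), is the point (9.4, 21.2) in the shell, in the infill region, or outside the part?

shell

At z = 2.2 mm: the 17.5×21.5 cube contributes its full rectangle; the cube at (2.5, 14) (footprint 13×27.5) is included at this height; Keeping only the common overlap: the 13×27.5 cube at (2.5, 14) partially overlaps the 17.5×21.5 cube; clipping to the common part keeps 97.50 mm² — 1 connected region. Overall, the cross-section is a single solid region. The nearest boundary edge runs (2.50, 21.50)→(15.50, 21.50); distance from the point to it = 0.30 mm. The point is inside the cross-section, 0.30 mm from the nearest boundary — within the 0.75 mm shell band (3 × 0.25).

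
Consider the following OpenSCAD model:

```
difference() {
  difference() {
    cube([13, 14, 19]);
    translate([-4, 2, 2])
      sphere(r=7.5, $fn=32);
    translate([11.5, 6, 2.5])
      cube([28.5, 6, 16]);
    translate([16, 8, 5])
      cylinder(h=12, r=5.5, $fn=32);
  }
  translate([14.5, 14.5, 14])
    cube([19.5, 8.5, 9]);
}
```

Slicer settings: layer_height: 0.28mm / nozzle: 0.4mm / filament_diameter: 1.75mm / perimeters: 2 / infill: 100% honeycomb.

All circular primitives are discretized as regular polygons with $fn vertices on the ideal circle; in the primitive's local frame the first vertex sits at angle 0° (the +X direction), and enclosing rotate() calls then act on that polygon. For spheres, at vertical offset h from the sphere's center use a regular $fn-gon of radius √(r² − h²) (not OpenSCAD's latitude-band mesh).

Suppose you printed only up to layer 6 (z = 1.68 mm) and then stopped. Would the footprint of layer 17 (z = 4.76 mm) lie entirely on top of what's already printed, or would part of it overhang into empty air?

part overhangs

Compare the two slices. At z = 1.68: the cube (footprint 13×14) is included at this height (area 182.00 mm²); the r=7.5 sphere at (-4, 2) contributes a regular 32-gon of circumradius √(7.5²−0.32²) = 7.493 (area = (32/2)·7.493²·sin(360°/32) = 175.26 mm²); the cube at (11.5, 6) is absent (z outside [2.5, 18.5]); the cylinder at (16, 8) does not reach this height (z outside [5, 17]); After the difference (first − rest): starting from the 13×14 cube (182.00 mm²), the r=7.5 sphere at (-4, 2) partially overlaps it — only the 22.20 mm² overlap (of its 175.26 mm²) is removed, clipping the outline — area = 159.80 mm²; the cube at (14.5, 14.5) is not intersected at this z (z outside [14, 23]); After the difference (first − rest): none of the subtracted shapes is present at this height, so that combined region is unchanged — area = 159.80 mm². At z = 4.76: the cube (footprint 13×14) is included at this height (area 182.00 mm²); the r=7.5 sphere at (-4, 2) slices to a regular 32-gon of circumradius 6.974 (√(r²−h²) with h=2.76 from center) (area = (32/2)·6.974²·sin(360°/32) = 151.80 mm²); the cube at (11.5, 6) (footprint 28.5×6) is included at this height (area 171.00 mm²); the cylinder at (16, 8) is absent (z outside [5, 17]); Subtracting the remaining from the first: starting from the 13×14 cube (182.00 mm²), the r=7.5 sphere at (-4, 2) partially overlaps it — only the 17.47 mm² overlap (of its 151.80 mm²) is removed, clipping the outline; the 28.5×6 cube at (11.5, 6) partially overlaps it — only the 9.00 mm² overlap (of its 171.00 mm²) is removed, clipping the outline — area = 155.53 mm²; the cube at (14.5, 14.5) does not reach this height (z outside [14, 23]); Subtracting the remaining from the first: none of the subtracted shapes is present at this height, so that combined region is unchanged — area = 155.53 mm². Checking containment: at z = 4.76 the cross-section extends beyond the z = 1.68 cross-section by about 4.73 mm².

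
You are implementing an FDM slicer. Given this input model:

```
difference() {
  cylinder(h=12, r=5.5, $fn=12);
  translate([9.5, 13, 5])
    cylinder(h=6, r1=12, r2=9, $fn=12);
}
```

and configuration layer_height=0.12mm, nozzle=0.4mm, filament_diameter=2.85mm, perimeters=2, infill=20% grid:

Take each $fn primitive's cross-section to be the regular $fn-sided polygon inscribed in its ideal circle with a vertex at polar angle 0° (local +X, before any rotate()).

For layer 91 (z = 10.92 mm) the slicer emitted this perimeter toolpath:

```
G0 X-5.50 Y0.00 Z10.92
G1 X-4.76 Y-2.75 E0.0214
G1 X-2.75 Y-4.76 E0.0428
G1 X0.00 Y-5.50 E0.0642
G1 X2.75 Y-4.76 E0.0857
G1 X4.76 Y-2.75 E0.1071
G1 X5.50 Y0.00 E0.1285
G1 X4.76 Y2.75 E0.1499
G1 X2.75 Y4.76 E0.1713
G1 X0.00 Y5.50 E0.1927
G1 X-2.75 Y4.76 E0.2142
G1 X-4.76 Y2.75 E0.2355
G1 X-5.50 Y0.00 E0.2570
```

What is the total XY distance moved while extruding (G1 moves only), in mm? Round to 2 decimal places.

34.15 mm

Sum the Euclidean lengths of each G1 segment: total = 34.15 mm.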